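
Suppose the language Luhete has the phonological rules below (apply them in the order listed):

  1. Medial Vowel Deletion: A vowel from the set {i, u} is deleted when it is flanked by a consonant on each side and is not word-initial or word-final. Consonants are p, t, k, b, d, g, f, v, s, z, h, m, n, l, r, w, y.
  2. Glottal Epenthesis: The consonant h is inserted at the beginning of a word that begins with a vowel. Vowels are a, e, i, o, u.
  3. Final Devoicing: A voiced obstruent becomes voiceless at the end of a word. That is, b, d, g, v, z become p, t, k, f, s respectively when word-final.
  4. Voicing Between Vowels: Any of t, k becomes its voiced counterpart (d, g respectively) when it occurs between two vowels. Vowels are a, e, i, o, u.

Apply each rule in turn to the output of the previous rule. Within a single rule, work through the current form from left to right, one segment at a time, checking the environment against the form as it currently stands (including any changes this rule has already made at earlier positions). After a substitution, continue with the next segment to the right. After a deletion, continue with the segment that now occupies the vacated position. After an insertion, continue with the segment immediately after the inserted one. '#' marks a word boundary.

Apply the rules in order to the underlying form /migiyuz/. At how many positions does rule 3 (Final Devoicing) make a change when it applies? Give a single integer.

1

1 Medial Vowel Deletion: [migiyuz] → [mgyz]
2 Glottal Epenthesis: no change — [mgyz]
3 Final Devoicing: [mgyz] → [mgys]
4 Voicing Between Vowels: no change — [mgys]
Rule 3 changed 1 position(s).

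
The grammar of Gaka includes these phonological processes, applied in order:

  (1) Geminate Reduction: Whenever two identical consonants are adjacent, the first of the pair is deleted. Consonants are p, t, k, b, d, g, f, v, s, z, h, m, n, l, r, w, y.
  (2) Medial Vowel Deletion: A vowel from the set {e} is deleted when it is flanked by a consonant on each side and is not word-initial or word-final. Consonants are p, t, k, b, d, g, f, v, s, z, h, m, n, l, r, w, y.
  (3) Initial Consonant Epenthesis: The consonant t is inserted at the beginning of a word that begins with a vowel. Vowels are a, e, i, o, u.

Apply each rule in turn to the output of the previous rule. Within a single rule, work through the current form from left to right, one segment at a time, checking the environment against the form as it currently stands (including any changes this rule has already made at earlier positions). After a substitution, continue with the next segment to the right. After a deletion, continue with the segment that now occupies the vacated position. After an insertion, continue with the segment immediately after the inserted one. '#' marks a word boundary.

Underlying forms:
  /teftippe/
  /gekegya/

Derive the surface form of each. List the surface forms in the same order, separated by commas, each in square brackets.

/teftippe/:
  (1) Geminate Reduction: [teftippe] → [teftipe]
  (2) Medial Vowel Deletion: [teftipe] → [tftipe]
  (3) Initial Consonant Epenthesis: no change — [tftipe]
/gekegya/:
  (1) Geminate Reduction: no change — [gekegya]
  (2) Medial Vowel Deletion: [gekegya] → [gkgya]
  (3) Initial Consonant Epenthesis: no change — [gkgya]

[tftipe], [gkgya]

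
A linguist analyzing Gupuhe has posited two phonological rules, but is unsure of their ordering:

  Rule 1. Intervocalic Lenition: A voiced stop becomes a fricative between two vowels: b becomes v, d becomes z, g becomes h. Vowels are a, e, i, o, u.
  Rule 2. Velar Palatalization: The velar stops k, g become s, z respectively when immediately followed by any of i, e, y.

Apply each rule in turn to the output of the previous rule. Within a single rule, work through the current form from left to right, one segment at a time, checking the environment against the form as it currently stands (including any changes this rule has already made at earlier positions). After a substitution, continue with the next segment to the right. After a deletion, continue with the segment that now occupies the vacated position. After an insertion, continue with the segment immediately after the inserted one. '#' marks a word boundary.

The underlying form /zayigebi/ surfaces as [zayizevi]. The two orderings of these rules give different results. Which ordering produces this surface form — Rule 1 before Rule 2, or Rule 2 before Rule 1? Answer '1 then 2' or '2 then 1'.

2 then 1

Order 1 then 2:
  1 Intervocalic Lenition: [zayigebi] → [zayihevi]
  2 Velar Palatalization: no change — [zayihevi]
  result: [zayihevi]
Order 2 then 1:
  2 Velar Palatalization: [zayigebi] → [zayizebi]
  1 Intervocalic Lenition: [zayizebi] → [zayizevi]
  result: [zayizevi]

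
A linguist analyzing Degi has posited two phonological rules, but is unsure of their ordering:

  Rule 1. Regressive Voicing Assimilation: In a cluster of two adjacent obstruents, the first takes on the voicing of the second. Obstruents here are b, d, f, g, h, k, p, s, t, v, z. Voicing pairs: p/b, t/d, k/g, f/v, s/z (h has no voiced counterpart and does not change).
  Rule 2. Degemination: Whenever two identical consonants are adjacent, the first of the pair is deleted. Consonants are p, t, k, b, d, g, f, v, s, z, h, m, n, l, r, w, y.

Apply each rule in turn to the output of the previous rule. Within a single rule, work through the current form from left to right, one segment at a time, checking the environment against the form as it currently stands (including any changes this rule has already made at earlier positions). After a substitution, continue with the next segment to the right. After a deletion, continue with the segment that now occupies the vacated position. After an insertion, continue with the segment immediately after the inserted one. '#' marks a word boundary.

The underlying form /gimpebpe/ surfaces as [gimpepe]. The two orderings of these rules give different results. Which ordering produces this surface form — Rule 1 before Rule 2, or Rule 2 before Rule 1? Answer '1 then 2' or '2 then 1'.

Order 1 then 2:
  1 Regressive Voicing Assimilation: [gimpebpe] → [gimpeppe]
  2 Degemination: [gimpeppe] → [gimpepe]
  result: [gimpepe]
Order 2 then 1:
  2 Degemination: no change — [gimpebpe]
  1 Regressive Voicing Assimilation: [gimpebpe] → [gimpeppe]
  result: [gimpeppe]

1 then 2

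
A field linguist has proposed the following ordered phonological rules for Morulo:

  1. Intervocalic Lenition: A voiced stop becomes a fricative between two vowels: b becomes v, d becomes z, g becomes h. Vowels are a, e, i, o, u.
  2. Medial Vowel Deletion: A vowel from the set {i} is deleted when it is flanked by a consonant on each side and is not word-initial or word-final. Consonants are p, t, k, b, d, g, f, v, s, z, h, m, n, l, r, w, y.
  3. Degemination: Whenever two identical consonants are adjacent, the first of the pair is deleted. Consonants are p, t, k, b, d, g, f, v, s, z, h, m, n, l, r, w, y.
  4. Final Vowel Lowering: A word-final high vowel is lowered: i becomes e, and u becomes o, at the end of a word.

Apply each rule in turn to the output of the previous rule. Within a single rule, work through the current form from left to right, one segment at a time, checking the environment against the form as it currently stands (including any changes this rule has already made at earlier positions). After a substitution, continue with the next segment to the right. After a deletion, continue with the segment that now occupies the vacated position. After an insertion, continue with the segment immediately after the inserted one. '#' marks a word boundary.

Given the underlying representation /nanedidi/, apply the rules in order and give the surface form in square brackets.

1 Intervocalic Lenition: [nanedidi] → [nanezizi]
2 Medial Vowel Deletion: [nanezizi] → [nanezzi]
3 Degemination: [nanezzi] → [nanezi]
4 Final Vowel Lowering: [nanezi] → [naneze]

[naneze]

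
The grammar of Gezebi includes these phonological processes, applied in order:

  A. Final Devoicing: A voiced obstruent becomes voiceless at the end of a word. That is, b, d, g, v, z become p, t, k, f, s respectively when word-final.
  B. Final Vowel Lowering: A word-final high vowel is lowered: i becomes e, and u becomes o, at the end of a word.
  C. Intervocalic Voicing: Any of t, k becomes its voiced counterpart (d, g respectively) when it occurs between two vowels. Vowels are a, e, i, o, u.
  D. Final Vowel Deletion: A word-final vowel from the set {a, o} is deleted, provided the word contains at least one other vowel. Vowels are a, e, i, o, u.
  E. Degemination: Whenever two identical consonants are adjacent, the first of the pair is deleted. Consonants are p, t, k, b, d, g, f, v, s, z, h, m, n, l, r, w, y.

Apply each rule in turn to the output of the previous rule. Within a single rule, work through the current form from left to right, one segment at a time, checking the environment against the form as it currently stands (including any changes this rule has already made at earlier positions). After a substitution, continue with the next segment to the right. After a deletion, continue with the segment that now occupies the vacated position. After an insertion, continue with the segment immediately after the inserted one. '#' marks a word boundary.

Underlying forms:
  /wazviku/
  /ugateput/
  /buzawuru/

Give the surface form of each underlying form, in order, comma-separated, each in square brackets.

[wazvig], [ugadeput], [buzawur]

/wazviku/:
  A Final Devoicing: no change — [wazviku]
  B Final Vowel Lowering: [wazviku] → [wazviko]
  C Intervocalic Voicing: [wazviko] → [wazvigo]
  D Final Vowel Deletion: [wazvigo] → [wazvig]
  E Degemination: no change — [wazvig]
/ugateput/:
  A Final Devoicing: no change — [ugateput]
  B Final Vowel Lowering: no change — [ugateput]
  C Intervocalic Voicing: [ugateput] → [ugadeput]
  D Final Vowel Deletion: no change — [ugadeput]
  E Degemination: no change — [ugadeput]
/buzawuru/:
  A Final Devoicing: no change — [buzawuru]
  B Final Vowel Lowering: [buzawuru] → [buzawuro]
  C Intervocalic Voicing: no change — [buzawuro]
  D Final Vowel Deletion: [buzawuro] → [buzawur]
  E Degemination: no change — [buzawur]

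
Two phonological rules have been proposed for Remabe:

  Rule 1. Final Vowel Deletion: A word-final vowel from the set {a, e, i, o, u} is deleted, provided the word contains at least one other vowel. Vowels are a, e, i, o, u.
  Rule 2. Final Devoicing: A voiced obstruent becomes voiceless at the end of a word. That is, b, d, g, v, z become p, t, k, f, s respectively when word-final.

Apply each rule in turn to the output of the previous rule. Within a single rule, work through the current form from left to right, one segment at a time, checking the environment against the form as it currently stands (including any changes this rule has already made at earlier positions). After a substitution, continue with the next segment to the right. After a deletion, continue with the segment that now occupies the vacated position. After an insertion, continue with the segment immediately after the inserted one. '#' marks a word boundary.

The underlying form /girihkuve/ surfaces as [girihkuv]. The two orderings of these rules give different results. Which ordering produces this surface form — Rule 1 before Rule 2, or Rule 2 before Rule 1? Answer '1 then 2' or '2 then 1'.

Order 1 then 2:
  1 Final Vowel Deletion: [girihkuve] → [girihkuv]
  2 Final Devoicing: [girihkuv] → [girihkuf]
  result: [girihkuf]
Order 2 then 1:
  2 Final Devoicing: no change — [girihkuve]
  1 Final Vowel Deletion: [girihkuve] → [girihkuv]
  result: [girihkuv]

2 then 1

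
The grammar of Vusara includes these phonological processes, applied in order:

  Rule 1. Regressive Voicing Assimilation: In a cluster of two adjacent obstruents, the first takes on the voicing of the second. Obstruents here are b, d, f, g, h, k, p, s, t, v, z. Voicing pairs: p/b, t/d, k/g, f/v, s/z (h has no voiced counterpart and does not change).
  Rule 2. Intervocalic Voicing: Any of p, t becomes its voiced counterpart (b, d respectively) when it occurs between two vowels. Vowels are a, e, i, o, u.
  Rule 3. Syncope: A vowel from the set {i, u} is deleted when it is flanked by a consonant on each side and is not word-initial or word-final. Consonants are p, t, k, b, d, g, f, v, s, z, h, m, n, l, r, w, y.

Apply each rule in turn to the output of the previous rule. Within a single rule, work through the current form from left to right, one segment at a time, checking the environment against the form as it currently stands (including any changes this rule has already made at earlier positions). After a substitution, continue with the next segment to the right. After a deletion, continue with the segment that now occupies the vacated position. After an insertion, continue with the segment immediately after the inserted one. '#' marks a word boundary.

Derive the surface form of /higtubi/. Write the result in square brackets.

[hktbi]

Rule 1 Regressive Voicing Assimilation: [higtubi] → [hiktubi]
Rule 2 Intervocalic Voicing: no change — [hiktubi]
Rule 3 Syncope: [hiktubi] → [hktbi]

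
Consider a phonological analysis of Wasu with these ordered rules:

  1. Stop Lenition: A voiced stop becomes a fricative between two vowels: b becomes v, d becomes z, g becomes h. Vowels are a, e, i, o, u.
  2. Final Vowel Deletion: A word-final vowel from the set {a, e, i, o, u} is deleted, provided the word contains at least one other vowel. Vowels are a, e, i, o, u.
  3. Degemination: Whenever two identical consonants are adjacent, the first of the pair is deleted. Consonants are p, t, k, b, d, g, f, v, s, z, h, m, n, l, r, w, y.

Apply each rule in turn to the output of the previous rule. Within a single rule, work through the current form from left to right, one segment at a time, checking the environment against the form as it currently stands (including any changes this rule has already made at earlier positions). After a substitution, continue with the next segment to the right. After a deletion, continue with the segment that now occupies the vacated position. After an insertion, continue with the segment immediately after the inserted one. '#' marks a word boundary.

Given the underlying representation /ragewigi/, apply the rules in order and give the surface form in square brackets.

1 Stop Lenition: [ragewigi] → [rahewihi]
2 Final Vowel Deletion: [rahewihi] → [rahewih]
3 Degemination: no change — [rahewih]

[rahewih]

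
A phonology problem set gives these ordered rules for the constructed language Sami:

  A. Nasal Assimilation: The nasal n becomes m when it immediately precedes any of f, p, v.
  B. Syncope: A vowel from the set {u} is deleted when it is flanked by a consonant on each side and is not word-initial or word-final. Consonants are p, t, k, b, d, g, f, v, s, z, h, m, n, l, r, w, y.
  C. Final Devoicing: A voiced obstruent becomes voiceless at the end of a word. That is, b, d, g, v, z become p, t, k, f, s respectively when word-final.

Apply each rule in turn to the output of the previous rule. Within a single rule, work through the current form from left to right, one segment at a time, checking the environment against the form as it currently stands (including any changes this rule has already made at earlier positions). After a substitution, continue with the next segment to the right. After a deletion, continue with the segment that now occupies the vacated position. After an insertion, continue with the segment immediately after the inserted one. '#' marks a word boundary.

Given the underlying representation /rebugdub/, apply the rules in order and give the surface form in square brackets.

[rebgdp]

A Nasal Assimilation: no change — [rebugdub]
B Syncope: [rebugdub] → [rebgdb]
C Final Devoicing: [rebgdb] → [rebgdp]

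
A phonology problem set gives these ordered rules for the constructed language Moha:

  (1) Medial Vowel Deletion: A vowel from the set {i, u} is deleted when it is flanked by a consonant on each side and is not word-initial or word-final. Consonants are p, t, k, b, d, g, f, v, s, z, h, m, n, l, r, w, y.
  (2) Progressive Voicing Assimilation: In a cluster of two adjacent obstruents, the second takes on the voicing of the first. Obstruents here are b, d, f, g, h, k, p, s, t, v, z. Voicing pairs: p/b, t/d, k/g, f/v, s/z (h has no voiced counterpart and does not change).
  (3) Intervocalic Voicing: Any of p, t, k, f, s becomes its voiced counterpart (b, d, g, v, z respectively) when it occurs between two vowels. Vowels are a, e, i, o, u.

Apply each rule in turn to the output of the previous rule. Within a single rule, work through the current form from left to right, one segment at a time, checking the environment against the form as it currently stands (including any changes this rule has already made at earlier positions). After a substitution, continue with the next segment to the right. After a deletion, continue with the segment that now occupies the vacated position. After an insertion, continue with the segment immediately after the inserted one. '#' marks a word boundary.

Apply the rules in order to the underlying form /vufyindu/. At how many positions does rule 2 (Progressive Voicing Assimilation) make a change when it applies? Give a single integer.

1

(1) Medial Vowel Deletion: [vufyindu] → [vfyndu]
(2) Progressive Voicing Assimilation: [vfyndu] → [vvyndu]
(3) Intervocalic Voicing: no change — [vvyndu]
Rule 2 changed 1 position(s).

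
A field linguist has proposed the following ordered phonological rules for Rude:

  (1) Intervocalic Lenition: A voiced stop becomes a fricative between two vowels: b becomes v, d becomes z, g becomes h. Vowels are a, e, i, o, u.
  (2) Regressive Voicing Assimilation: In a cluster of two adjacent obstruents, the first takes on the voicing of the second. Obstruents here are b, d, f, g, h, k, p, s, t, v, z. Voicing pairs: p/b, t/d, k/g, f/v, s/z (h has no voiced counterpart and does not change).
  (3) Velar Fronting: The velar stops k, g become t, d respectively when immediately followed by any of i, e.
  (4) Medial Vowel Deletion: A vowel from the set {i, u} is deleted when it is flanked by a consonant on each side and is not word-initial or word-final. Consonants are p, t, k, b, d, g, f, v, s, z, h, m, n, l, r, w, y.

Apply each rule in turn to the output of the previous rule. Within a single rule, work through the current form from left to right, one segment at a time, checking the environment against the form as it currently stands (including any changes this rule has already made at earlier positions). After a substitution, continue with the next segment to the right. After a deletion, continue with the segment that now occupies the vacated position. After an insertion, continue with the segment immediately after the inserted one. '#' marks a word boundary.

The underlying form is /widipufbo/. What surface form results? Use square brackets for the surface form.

(1) Intervocalic Lenition: [widipufbo] → [wizipufbo]
(2) Regressive Voicing Assimilation: [wizipufbo] → [wizipuvbo]
(3) Velar Fronting: no change — [wizipuvbo]
(4) Medial Vowel Deletion: [wizipuvbo] → [wzpvbo]

[wzpvbo]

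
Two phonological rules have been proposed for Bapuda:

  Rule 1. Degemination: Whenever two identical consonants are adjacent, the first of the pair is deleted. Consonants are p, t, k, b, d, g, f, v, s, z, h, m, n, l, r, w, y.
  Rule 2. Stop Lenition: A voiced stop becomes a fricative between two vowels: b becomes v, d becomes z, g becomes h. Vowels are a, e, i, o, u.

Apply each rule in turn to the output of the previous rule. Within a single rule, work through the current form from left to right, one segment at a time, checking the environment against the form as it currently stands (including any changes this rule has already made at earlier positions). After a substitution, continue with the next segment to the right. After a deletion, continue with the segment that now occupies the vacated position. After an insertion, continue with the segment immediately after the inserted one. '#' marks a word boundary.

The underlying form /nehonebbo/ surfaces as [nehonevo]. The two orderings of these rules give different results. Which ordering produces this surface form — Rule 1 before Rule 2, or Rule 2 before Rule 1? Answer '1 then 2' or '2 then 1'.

Order 1 then 2:
  1 Degemination: [nehonebbo] → [nehonebo]
  2 Stop Lenition: [nehonebo] → [nehonevo]
  result: [nehonevo]
Order 2 then 1:
  2 Stop Lenition: no change — [nehonebbo]
  1 Degemination: [nehonebbo] → [nehonebo]
  result: [nehonebo]

1 then 2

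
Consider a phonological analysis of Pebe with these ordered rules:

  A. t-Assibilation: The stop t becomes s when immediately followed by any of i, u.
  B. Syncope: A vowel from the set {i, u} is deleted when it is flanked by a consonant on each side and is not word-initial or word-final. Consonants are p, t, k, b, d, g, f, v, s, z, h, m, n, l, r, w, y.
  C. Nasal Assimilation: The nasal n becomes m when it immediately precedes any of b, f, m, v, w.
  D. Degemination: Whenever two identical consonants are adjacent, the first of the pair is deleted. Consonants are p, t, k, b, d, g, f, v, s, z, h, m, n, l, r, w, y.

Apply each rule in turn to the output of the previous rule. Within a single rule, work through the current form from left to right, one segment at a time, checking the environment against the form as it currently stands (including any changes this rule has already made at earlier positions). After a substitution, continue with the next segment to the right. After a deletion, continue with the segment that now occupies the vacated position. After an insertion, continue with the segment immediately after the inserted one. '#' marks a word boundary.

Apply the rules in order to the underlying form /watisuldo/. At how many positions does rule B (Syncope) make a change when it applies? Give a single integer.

2

A t-Assibilation: [watisuldo] → [wasisuldo]
B Syncope: [wasisuldo] → [wassldo]
C Nasal Assimilation: no change — [wassldo]
D Degemination: [wassldo] → [wasldo]
Rule B changed 2 position(s).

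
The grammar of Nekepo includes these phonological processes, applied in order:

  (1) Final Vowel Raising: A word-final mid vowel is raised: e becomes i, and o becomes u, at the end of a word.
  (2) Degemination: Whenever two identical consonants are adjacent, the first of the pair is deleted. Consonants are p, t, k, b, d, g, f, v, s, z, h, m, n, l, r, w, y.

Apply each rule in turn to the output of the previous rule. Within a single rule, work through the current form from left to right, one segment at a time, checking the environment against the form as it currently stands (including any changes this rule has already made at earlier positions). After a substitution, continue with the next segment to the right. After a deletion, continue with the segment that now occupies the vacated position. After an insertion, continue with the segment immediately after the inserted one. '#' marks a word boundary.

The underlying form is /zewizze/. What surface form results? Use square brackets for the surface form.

(1) Final Vowel Raising: [zewizze] → [zewizzi]
(2) Degemination: [zewizzi] → [zewizi]

[zewizi]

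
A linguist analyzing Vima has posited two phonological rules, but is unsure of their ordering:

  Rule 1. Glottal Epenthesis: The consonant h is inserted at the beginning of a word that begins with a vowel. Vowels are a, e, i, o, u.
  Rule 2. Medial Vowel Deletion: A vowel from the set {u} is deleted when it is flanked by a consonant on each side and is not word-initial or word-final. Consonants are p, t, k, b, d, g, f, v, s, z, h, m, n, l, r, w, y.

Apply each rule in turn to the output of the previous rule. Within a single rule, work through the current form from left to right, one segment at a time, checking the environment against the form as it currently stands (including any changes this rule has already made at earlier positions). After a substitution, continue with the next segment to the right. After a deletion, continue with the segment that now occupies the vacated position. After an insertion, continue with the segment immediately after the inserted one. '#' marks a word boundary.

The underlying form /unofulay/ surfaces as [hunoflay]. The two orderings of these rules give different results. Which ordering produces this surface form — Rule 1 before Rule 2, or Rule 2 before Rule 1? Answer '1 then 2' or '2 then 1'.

Order 1 then 2:
  1 Glottal Epenthesis: [unofulay] → [hunofulay]
  2 Medial Vowel Deletion: [hunofulay] → [hnoflay]
  result: [hnoflay]
Order 2 then 1:
  2 Medial Vowel Deletion: [unofulay] → [unoflay]
  1 Glottal Epenthesis: [unoflay] → [hunoflay]
  result: [hunoflay]

2 then 1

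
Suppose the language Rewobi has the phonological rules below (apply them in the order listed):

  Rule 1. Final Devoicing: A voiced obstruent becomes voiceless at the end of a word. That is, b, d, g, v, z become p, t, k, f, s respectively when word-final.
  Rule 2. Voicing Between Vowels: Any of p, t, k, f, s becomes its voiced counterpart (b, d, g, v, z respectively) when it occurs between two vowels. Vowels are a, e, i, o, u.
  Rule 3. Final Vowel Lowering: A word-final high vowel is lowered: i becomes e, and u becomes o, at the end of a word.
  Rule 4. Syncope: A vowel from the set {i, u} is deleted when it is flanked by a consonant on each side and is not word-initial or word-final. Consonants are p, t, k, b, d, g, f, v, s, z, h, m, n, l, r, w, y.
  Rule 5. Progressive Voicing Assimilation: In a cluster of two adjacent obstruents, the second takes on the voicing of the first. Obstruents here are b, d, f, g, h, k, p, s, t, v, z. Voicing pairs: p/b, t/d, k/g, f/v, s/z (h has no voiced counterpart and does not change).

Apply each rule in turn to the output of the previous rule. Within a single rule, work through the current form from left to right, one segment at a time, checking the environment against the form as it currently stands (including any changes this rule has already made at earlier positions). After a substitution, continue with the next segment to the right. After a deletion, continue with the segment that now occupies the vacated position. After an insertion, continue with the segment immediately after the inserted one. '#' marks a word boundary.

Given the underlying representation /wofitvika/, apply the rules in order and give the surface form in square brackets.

Rule 1 Final Devoicing: no change — [wofitvika]
Rule 2 Voicing Between Vowels: [wofitvika] → [wovitviga]
Rule 3 Final Vowel Lowering: no change — [wovitviga]
Rule 4 Syncope: [wovitviga] → [wovtvga]
Rule 5 Progressive Voicing Assimilation: [wovtvga] → [wovdvga]

[wovdvga]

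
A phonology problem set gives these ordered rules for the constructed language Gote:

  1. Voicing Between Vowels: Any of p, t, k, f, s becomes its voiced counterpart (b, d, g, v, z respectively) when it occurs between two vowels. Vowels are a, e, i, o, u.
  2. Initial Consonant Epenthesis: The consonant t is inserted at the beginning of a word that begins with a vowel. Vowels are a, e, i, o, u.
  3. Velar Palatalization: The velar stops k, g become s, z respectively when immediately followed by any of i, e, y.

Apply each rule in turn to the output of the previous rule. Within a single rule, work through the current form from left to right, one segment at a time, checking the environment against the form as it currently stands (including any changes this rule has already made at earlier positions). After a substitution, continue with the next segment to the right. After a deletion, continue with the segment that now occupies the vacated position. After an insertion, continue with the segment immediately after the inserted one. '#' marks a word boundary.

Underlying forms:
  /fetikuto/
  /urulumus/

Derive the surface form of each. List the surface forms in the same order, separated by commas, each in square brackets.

[fedigudo], [turulumus]

/fetikuto/:
  1 Voicing Between Vowels: [fetikuto] → [fedigudo]
  2 Initial Consonant Epenthesis: no change — [fedigudo]
  3 Velar Palatalization: no change — [fedigudo]
/urulumus/:
  1 Voicing Between Vowels: no change — [urulumus]
  2 Initial Consonant Epenthesis: [urulumus] → [turulumus]
  3 Velar Palatalization: no change — [turulumus]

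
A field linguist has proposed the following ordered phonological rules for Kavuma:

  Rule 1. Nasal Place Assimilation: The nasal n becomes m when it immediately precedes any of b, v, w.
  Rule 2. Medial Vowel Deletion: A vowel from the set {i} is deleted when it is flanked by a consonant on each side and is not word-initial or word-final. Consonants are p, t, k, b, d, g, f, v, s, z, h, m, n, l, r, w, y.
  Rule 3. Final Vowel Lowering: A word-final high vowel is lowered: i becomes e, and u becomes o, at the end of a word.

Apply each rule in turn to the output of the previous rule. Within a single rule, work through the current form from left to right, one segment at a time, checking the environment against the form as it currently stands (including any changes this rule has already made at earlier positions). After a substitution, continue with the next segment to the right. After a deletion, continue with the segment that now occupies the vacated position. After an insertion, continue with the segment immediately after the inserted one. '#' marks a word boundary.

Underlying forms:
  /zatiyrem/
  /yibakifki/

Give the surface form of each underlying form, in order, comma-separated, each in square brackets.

[zatyrem], [ybakfke]

/zatiyrem/:
  Rule 1 Nasal Place Assimilation: no change — [zatiyrem]
  Rule 2 Medial Vowel Deletion: [zatiyrem] → [zatyrem]
  Rule 3 Final Vowel Lowering: no change — [zatyrem]
/yibakifki/:
  Rule 1 Nasal Place Assimilation: no change — [yibakifki]
  Rule 2 Medial Vowel Deletion: [yibakifki] → [ybakfki]
  Rule 3 Final Vowel Lowering: [ybakfki] → [ybakfke]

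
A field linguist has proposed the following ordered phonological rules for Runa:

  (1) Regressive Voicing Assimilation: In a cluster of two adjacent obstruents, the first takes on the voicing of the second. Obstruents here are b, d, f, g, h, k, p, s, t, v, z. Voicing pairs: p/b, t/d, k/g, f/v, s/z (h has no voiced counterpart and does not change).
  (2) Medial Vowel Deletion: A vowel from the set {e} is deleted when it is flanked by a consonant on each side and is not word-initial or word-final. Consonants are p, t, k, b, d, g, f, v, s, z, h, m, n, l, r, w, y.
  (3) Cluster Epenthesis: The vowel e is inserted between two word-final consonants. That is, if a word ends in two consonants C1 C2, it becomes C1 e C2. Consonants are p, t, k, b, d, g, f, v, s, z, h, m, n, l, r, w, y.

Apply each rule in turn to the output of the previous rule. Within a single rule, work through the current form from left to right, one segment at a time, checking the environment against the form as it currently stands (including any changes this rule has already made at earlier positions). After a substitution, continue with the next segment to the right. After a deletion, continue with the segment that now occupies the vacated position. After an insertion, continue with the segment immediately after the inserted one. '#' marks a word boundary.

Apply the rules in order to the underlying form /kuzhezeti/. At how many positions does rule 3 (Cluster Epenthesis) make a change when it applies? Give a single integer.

0

(1) Regressive Voicing Assimilation: [kuzhezeti] → [kushezeti]
(2) Medial Vowel Deletion: [kushezeti] → [kushzti]
(3) Cluster Epenthesis: no change — [kushzti]
Rule 3 changed 0 position(s).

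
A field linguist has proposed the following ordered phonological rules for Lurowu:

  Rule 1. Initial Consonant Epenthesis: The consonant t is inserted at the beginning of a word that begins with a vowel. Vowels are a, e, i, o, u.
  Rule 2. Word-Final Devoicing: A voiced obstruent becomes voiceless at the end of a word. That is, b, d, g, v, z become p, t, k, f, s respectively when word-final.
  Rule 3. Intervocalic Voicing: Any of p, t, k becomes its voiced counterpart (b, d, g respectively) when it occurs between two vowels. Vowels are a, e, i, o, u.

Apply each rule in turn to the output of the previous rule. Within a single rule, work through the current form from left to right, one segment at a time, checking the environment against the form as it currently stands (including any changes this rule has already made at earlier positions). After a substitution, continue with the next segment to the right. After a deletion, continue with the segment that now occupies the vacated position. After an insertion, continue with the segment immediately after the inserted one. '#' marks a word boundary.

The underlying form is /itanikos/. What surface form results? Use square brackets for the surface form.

Rule 1 Initial Consonant Epenthesis: [itanikos] → [titanikos]
Rule 2 Word-Final Devoicing: no change — [titanikos]
Rule 3 Intervocalic Voicing: [titanikos] → [tidanigos]

[tidanigos]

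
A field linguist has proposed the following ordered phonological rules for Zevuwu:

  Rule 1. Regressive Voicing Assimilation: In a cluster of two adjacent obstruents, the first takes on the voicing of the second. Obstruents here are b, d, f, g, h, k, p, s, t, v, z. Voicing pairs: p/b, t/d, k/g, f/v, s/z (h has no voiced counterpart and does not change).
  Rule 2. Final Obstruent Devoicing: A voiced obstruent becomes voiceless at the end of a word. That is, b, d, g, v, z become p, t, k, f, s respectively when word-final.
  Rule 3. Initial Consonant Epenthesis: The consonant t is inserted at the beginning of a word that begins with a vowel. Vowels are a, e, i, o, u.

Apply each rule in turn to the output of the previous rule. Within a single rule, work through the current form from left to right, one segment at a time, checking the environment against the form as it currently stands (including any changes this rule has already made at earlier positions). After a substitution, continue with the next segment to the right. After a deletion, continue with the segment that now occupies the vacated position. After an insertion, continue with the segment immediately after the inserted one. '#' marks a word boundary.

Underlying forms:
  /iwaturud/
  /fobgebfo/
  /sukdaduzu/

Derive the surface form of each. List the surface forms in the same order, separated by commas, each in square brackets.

/iwaturud/:
  Rule 1 Regressive Voicing Assimilation: no change — [iwaturud]
  Rule 2 Final Obstruent Devoicing: [iwaturud] → [iwaturut]
  Rule 3 Initial Consonant Epenthesis: [iwaturut] → [tiwaturut]
/fobgebfo/:
  Rule 1 Regressive Voicing Assimilation: [fobgebfo] → [fobgepfo]
  Rule 2 Final Obstruent Devoicing: no change — [fobgepfo]
  Rule 3 Initial Consonant Epenthesis: no change — [fobgepfo]
/sukdaduzu/:
  Rule 1 Regressive Voicing Assimilation: [sukdaduzu] → [sugdaduzu]
  Rule 2 Final Obstruent Devoicing: no change — [sugdaduzu]
  Rule 3 Initial Consonant Epenthesis: no change — [sugdaduzu]

[tiwaturut], [fobgepfo], [sugdaduzu]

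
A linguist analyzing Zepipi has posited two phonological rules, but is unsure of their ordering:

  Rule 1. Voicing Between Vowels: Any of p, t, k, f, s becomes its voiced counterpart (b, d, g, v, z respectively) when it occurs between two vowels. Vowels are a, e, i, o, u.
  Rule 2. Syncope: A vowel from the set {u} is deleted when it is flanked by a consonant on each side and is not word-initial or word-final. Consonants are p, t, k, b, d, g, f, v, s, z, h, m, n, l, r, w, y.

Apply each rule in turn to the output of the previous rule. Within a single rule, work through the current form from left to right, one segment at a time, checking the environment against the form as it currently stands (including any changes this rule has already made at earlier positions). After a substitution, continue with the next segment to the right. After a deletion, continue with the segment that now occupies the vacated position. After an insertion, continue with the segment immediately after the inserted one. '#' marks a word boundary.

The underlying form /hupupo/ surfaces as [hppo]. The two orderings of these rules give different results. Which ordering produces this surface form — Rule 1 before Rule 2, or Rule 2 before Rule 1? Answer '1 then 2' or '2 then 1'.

2 then 1

Order 1 then 2:
  1 Voicing Between Vowels: [hupupo] → [hububo]
  2 Syncope: [hububo] → [hbbo]
  result: [hbbo]
Order 2 then 1:
  2 Syncope: [hupupo] → [hppo]
  1 Voicing Between Vowels: no change — [hppo]
  result: [hppo]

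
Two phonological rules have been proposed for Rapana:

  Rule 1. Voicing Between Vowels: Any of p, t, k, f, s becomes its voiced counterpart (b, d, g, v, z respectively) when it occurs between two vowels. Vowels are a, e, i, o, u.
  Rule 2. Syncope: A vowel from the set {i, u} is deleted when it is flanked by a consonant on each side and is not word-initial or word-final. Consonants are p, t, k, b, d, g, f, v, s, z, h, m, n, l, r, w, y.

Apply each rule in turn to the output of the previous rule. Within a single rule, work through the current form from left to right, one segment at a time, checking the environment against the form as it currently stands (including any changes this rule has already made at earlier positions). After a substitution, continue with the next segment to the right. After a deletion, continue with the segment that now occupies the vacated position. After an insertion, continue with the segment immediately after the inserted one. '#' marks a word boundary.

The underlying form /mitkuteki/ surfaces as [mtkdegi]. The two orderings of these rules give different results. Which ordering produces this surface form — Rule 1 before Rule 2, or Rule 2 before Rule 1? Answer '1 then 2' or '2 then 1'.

Order 1 then 2:
  1 Voicing Between Vowels: [mitkuteki] → [mitkudegi]
  2 Syncope: [mitkudegi] → [mtkdegi]
  result: [mtkdegi]
Order 2 then 1:
  2 Syncope: [mitkuteki] → [mtkteki]
  1 Voicing Between Vowels: [mtkteki] → [mtktegi]
  result: [mtktegi]

1 then 2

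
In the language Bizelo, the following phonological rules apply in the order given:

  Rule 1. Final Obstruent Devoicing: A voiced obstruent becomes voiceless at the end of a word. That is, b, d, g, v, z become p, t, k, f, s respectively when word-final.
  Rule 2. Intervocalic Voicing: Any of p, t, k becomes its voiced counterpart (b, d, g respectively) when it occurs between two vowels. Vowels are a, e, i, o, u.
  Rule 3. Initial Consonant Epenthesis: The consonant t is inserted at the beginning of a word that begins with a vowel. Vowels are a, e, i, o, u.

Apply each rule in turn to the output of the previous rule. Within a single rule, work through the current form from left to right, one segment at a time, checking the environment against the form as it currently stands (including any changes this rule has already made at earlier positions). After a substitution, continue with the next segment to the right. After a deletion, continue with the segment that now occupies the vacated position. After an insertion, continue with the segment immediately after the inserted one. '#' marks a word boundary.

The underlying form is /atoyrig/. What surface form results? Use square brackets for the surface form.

Rule 1 Final Obstruent Devoicing: [atoyrig] → [atoyrik]
Rule 2 Intervocalic Voicing: [atoyrik] → [adoyrik]
Rule 3 Initial Consonant Epenthesis: [adoyrik] → [tadoyrik]

[tadoyrik]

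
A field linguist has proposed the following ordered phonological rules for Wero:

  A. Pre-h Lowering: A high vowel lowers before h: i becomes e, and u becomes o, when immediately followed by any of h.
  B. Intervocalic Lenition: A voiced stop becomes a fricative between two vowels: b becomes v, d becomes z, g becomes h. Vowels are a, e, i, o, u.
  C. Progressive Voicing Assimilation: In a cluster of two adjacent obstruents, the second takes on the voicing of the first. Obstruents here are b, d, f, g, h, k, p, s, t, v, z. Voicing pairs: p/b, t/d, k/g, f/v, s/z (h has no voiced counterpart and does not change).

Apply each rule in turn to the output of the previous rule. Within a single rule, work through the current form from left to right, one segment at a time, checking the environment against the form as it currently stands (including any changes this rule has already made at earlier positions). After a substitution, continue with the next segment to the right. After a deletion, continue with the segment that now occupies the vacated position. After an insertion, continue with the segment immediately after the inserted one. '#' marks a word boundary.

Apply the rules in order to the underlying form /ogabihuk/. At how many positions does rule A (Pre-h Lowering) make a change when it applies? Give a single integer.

A Pre-h Lowering: [ogabihuk] → [ogabehuk]
B Intervocalic Lenition: [ogabehuk] → [ohavehuk]
C Progressive Voicing Assimilation: no change — [ohavehuk]
Rule A changed 1 position(s).

1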